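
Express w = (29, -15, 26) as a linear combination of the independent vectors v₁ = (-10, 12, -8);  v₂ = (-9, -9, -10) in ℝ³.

Set up the augmented matrix [v₁ | v₂ | w] and row-reduce.
Row-reducing the augmented matrix gives the unique coefficients (α₁, α₂) = (-2, -1).

w = -2v₁ - v₂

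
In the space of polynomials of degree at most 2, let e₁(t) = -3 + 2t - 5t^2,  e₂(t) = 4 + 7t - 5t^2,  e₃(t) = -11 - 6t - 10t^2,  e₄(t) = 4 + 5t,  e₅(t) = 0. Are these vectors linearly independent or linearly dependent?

linearly dependent

Take coordinates with respect to the standard basis {1, t, t^2}.
There are 5 vectors in a 3-dimensional space, so they cannot be linearly independent.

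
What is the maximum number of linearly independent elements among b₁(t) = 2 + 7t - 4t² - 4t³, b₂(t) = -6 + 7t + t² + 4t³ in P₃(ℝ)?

Represent each element by its coordinate vector in ℝ⁴.
Row-reduce the 2×4 matrix with these as rows.
Exactly 2 pivots survive; hence the rank is 2.

2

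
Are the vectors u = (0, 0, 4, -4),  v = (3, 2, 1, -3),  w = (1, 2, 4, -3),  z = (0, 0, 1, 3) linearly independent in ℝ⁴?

linearly independent

Place the vectors as rows of a 4×4 matrix and reduce to echelon form.
The reduction yields 4 nonzero rows, so the rank is 4.
Since rank = 4 (the number of vectors), the set is linearly independent.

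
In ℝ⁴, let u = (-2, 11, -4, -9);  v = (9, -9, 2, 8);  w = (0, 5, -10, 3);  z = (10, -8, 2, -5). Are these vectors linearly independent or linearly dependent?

The matrix [u|v|w|z] has determinant -7662.
A nonzero determinant means the columns are linearly independent.

linearly independent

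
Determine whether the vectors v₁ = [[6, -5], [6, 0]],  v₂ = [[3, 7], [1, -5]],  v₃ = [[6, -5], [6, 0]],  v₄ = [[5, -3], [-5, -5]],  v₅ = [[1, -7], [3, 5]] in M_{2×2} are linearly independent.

linearly dependent

Write each element as a coordinate vector in ℝ⁴ using {E₁₁, E₁₂, E₂₁, E₂₂}.
There are 5 vectors in a 4-dimensional space, so they cannot be linearly independent.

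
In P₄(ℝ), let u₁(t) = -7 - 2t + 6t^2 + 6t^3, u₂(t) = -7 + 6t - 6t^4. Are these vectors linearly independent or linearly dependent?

Take coordinates with respect to the standard basis {1, t, …, t^4}.
Row-reduce the matrix whose columns are u₁, u₂.
The reduction yields 2 nonzero rows, so the rank is 2.
Since rank = 2 (the number of vectors), the set is linearly independent.

linearly independent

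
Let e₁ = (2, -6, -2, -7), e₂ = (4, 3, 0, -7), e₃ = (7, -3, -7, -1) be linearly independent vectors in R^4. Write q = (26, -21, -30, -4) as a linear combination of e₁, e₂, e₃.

Write q = a₁e₁ + … + a₃e₃ and equate components.
The system has the unique solution (a₁, a₂, a₃) = (1, -1, 4).

q = e₁ - e₂ + 4e₃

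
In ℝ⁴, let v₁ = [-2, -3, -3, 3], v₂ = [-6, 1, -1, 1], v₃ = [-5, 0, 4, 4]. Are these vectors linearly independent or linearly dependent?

Place the vectors as rows of a 3×4 matrix and reduce to echelon form.
The reduction yields 3 nonzero rows, so the rank is 3.
Since rank = 3 (the number of vectors), the set is linearly independent.

linearly independent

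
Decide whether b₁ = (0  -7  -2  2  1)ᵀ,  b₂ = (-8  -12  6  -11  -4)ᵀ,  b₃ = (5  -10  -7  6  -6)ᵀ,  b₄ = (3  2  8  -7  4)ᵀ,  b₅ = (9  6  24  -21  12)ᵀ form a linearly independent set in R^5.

One vector is a scalar multiple of another, so the set is dependent.

linearly dependent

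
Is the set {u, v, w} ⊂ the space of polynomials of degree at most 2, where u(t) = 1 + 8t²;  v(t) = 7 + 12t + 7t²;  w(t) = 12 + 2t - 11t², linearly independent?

linearly independent

Take coordinates with respect to the standard basis {1, t, t²}.
Place the vectors as rows of a 3×3 matrix and reduce to echelon form.
The reduction yields 3 nonzero rows, so the rank is 3.
Since rank = 3 (the number of vectors), the set is linearly independent.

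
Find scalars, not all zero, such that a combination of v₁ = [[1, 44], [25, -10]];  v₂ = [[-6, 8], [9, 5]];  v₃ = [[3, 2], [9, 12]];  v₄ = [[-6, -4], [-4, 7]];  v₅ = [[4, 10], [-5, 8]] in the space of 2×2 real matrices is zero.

Write each element as a vector in ℝ⁴ using {E₁₁, E₁₂, E₂₁, E₂₂}.
Solve the homogeneous system with v₁, v₂, v₃, v₄, v₅ as columns by row-reducing the coefficient matrix.
The free variable yields coefficients (1, -3, 1, 3, -1) (any nonzero multiple also works).

v₁ - 3v₂ + v₃ + 3v₄ - v₅ = 0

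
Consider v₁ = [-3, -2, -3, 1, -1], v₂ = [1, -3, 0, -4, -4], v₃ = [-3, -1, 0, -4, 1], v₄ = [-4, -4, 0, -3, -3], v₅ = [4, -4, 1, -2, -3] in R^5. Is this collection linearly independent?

linearly independent

The matrix [v₁|v₂|v₃|v₄|v₅] has determinant 915.
A nonzero determinant means the columns are linearly independent.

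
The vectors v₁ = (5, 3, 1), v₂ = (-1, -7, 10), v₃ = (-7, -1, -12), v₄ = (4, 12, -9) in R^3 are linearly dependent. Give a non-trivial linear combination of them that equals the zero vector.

Write the vectors as columns of a matrix and find a nonzero vector in its null space.
The free variable yields coefficients (1, 2, 1, 1) (any nonzero multiple also works).

v₁ + 2v₂ + v₃ + v₄ = 0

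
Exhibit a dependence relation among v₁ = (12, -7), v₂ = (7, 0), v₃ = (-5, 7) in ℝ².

v₁ - v₂ + v₃ = 0

Row-reduce the matrix with v₁, v₂, v₃ as columns; the null space gives the coefficients.
One solution (up to scaling) is (1, -1, 1).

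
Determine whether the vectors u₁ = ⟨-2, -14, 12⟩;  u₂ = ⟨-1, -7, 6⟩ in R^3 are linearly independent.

One vector is a scalar multiple of another, so the set is dependent.

linearly dependent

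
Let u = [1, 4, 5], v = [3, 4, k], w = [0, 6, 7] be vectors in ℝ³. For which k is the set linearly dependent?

The vectors are dependent exactly when the determinant of the matrix with rows u, v, w vanishes.
The determinant works out to 34 - 6*k.
Setting this to zero gives k = 17/3.

k = 17/3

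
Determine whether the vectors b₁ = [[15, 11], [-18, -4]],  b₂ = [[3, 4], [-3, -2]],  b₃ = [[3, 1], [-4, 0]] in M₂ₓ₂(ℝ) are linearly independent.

Write each element as a coordinate vector in ℝ⁴ using {E₁₁, E₁₂, E₂₁, E₂₂}.
Row-reduce the matrix whose columns are b₁, b₂, b₃.
The reduction yields 2 nonzero rows, so the rank is 2.
Since rank 2 < 3, the set is linearly dependent.

linearly dependent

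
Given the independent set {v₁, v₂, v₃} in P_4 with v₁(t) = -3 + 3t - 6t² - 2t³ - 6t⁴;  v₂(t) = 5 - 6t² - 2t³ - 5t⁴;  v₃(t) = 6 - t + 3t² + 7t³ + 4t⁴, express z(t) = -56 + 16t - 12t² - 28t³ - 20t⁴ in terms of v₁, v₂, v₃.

z = 4v₁ - 4v₂ - 4v₃

Work in coordinates with respect to the standard basis {1, t, …, t⁴}.
Write z = c₁v₁ + … + c₃v₃ and equate components.
The system has the unique solution (c₁, c₂, c₃) = (4, -4, -4).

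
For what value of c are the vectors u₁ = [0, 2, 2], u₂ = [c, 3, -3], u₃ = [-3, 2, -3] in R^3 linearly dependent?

c = -18/5

Place the vectors as rows of a 3×3 matrix; dependence ⇔ determinant zero.
Expanding, det = 10*c + 36.
This vanishes exactly when c = -18/5.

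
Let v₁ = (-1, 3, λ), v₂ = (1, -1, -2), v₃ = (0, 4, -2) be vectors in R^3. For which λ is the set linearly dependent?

The vectors are dependent exactly when the determinant of the matrix with rows v₁, v₂, v₃ vanishes.
Expanding, det = 4*λ - 4.
Solving 4*λ - 4 = 0 yields λ = 1.

λ = 1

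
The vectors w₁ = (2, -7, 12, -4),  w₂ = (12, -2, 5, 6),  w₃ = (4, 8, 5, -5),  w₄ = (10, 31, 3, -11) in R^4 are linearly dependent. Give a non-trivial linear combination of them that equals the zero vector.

w₁ - 3w₃ + w₄ = 0

Row-reduce the matrix with w₁, w₂, w₃, w₄ as columns; the null space gives the coefficients.
The free variable yields coefficients (1, 0, -3, 1) (any nonzero multiple also works).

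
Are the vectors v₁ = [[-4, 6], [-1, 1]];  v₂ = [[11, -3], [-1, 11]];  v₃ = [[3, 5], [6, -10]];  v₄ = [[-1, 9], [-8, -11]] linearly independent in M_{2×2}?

Write each element as a coordinate vector in ℝ⁴ using {E₁₁, E₁₂, E₂₁, E₂₂}.
Place the vectors as rows of a 4×4 matrix and reduce to echelon form.
The reduction yields 4 nonzero rows, so the rank is 4.
Since rank = 4 (the number of vectors), the set is linearly independent.

linearly independent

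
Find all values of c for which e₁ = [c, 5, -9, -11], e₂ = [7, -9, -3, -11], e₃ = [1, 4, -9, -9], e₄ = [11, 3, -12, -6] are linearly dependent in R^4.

The vectors are dependent exactly when the determinant of the matrix with rows e₁, e₂, e₃, e₄ vanishes.
Expanding, det = 726*c + 1848.
Solving 726*c + 1848 = 0 yields c = -28/11.

c = -28/11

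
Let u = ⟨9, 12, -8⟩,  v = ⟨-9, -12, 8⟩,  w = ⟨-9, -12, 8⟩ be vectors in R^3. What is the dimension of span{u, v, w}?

Row-reduce the 3×3 matrix with these as rows.
Reduction leaves 1 leading entry, giving rank 1.

1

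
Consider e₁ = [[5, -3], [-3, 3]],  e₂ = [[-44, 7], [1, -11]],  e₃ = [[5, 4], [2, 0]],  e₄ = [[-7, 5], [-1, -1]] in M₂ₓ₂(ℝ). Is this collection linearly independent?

Take coordinates with respect to the standard basis {E₁₁, E₁₂, E₂₁, E₂₂}.
The matrix [e₁|e₂|e₃|e₄] has determinant 0.
A zero determinant means the columns are linearly dependent.

linearly dependent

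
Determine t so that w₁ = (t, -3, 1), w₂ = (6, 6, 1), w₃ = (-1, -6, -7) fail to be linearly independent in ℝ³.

Dependence holds iff the 3×3 matrix [w₁ w₂ w₃] is singular.
Expanding, det = -36*t - 153.
This vanishes exactly when t = -17/4.

t = -17/4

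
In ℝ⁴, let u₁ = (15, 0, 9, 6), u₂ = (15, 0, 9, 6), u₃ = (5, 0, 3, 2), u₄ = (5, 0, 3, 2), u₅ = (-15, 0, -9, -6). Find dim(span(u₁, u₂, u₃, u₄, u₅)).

Row-reduce the 5×4 matrix with these as rows.
Exactly 1 pivot survives; hence the rank is 1.
(With 5 elements in a 4-dimensional space the rank is at most 4.)

1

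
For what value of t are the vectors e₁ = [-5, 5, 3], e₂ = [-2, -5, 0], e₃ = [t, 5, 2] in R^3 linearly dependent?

Place the vectors as rows of a 3×3 matrix; dependence ⇔ determinant zero.
The determinant works out to 15*t + 40.
Setting this to zero gives t = -8/3.

t = -8/3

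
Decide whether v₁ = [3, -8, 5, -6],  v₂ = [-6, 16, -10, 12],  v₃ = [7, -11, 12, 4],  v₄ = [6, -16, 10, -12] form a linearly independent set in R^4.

One vector is a scalar multiple of another, so the set is dependent.

linearly dependent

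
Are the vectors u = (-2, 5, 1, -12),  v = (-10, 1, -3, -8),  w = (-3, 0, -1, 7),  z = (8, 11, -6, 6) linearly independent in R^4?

Row-reduce the matrix whose columns are u, v, w, z.
The reduction yields 4 nonzero rows, so the rank is 4.
Since rank = 4 (the number of vectors), the set is linearly independent.

linearly independent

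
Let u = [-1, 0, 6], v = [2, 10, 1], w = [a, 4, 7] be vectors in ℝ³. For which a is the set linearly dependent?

Place the vectors as rows of a 3×3 matrix; dependence ⇔ determinant zero.
The determinant works out to -60*a - 18.
This vanishes exactly when a = -3/10.

a = -3/10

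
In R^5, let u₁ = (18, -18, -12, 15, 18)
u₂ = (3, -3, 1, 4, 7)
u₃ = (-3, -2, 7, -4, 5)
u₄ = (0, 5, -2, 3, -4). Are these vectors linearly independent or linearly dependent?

linearly dependent

Place the vectors as rows of a 4×5 matrix and reduce to echelon form.
The reduction yields 3 nonzero rows, so the rank is 3.
Since rank 3 < 4, the set is linearly dependent.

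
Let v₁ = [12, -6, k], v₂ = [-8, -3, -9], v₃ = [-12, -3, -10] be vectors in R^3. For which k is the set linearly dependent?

k = -11

The set is linearly dependent precisely when det[v₁; v₂; v₃] = 0.
Expanding, det = -12*k - 132.
Setting this to zero gives k = -11.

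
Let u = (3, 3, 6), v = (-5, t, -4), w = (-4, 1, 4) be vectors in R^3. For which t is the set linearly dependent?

Dependence holds iff the 3×3 matrix [u v w] is singular.
Cofactor expansion gives det = 36*t + 90.
Setting this to zero gives t = -5/2.

t = -5/2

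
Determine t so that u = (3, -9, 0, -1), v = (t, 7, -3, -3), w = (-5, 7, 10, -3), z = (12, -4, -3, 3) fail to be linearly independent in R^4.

The vectors are dependent exactly when the determinant of the matrix with rows u, v, w, z vanishes.
The determinant works out to 208*t + 4680.
Setting this to zero gives t = -45/2.

t = -45/2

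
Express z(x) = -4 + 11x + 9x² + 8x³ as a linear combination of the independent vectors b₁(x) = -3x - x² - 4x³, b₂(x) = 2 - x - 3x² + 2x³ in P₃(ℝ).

Take coordinate vectors relative to {1, x, …, x³}.
Write z = c₁b₁ + c₂b₂ and equate components.
Back-substitution yields (c₁, c₂) = (-3, -2).

z = -3b₁ - 2b₂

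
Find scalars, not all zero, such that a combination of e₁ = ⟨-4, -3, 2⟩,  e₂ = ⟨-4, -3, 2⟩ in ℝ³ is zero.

Write the vectors as columns of a matrix and find a nonzero vector in its null space.
One solution (up to scaling) is (1, -1).

e₁ - e₂ = 0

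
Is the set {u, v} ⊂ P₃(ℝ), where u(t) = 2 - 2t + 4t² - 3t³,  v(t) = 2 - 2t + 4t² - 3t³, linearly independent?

linearly dependent

Take coordinates with respect to the standard basis {1, t, …, t³}.
Place the vectors as rows of a 2×4 matrix and reduce to echelon form.
The reduction yields 1 nonzero row, so the rank is 1.
Since rank 1 < 2, the set is linearly dependent.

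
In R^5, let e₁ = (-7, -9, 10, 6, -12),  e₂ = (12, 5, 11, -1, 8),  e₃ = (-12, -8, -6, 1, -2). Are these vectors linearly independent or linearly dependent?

Row-reduce the matrix whose columns are e₁, e₂, e₃.
The reduction yields 3 nonzero rows, so the rank is 3.
Since rank = 3 (the number of vectors), the set is linearly independent.

linearly independent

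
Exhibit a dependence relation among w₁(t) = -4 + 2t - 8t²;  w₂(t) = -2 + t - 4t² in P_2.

w₁ - 2w₂ = 0

Pass to coordinate vectors relative to the basis {1, t, t²}.
Solve the homogeneous system with w₁, w₂ as columns by row-reducing the coefficient matrix.
The free variable yields coefficients (1, -2) (any nonzero multiple also works).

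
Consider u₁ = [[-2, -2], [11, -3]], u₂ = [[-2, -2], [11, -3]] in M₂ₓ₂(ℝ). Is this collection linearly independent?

linearly dependent

Write each element as a coordinate vector in ℝ⁴ using {E₁₁, E₁₂, E₂₁, E₂₂}.
Two of the vectors are equal, giving an immediate dependence.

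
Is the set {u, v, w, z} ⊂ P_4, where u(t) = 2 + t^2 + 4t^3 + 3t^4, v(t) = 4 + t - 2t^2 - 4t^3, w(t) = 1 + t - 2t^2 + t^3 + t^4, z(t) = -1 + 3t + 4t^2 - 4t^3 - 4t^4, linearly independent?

Take coordinates with respect to the standard basis {1, t, …, t^4}.
Row-reduce the matrix whose columns are u, v, w, z.
The reduction yields 4 nonzero rows, so the rank is 4.
Since rank = 4 (the number of vectors), the set is linearly independent.

linearly independent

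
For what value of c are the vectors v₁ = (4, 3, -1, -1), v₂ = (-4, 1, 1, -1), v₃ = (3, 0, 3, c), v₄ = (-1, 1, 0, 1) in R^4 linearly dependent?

The set is linearly dependent precisely when det[v₁; v₂; v₃; v₄] = 0.
Cofactor expansion gives det = 4*c + 96.
Solving 4*c + 96 = 0 yields c = -24.

c = -24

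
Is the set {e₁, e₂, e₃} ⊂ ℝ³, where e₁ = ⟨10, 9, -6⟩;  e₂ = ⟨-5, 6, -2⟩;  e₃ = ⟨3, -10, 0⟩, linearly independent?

linearly independent

Row-reduce the matrix whose columns are e₁, e₂, e₃.
The reduction yields 3 nonzero rows, so the rank is 3.
Since rank = 3 (the number of vectors), the set is linearly independent.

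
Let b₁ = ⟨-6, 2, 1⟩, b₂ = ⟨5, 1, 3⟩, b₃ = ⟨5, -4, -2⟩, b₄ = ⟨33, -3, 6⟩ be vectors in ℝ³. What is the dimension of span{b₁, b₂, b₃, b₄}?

3

Form the matrix with b₁, b₂, b₃, b₄ as columns and reduce.
Exactly 3 pivots survive; hence the rank is 3.
(With 4 elements in a 3-dimensional space the rank is at most 3.)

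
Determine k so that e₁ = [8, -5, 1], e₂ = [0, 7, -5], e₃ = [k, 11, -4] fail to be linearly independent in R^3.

k = -12

Dependence holds iff the 3×3 matrix [e₁ e₂ e₃] is singular.
Expanding, det = 18*k + 216.
Solving 18*k + 216 = 0 yields k = -12.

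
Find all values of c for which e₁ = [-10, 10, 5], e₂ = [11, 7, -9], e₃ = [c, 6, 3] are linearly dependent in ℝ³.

Dependence holds iff the 3×3 matrix [e₁ e₂ e₃] is singular.
The determinant works out to -125*c - 750.
Solving -125*c - 750 = 0 yields c = -6.

c = -6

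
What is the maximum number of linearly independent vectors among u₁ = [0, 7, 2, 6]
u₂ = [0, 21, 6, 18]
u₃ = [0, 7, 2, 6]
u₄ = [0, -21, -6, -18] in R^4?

Form the matrix with u₁, u₂, u₃, u₄ as columns and reduce.
Reduction leaves 1 leading entry, giving rank 1.

1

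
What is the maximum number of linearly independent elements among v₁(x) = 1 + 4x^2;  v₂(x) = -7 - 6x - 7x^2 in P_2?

2

Use coordinates relative to {1, x, x^2}.
Row-reduce the 2×3 matrix with these as rows.
The echelon form has 2 nonzero rows, so the rank is 2.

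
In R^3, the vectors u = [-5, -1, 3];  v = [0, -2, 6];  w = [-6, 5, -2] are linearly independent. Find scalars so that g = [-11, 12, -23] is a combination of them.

Set up the augmented matrix [u | v | w | g] and row-reduce.
Back-substitution yields (c₁, c₂, c₃) = (1, -4, 1).

g = u - 4v + w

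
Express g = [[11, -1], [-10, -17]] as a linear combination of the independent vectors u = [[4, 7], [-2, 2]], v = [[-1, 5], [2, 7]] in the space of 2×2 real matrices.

g = 2u - 3v

Take coordinate vectors relative to {E₁₁, E₁₂, E₂₁, E₂₂}.
Set up the augmented matrix [u | v | g] and row-reduce.
The system has the unique solution (α₁, α₂) = (2, -3).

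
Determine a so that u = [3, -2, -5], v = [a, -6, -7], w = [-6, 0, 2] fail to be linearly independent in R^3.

The set is linearly dependent precisely when det[u; v; w] = 0.
Cofactor expansion gives det = 4*a + 60.
This vanishes exactly when a = -15.

a = -15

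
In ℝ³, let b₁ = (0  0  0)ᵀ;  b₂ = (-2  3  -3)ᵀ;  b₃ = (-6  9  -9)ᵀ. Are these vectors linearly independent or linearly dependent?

One of the vectors is the zero vector, so the set is linearly dependent.

linearly dependent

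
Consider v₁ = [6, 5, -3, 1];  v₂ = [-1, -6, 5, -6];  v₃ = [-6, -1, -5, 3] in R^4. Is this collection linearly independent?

Row-reduce the matrix whose columns are v₁, v₂, v₃.
The reduction yields 3 nonzero rows, so the rank is 3.
Since rank = 3 (the number of vectors), the set is linearly independent.

linearly independent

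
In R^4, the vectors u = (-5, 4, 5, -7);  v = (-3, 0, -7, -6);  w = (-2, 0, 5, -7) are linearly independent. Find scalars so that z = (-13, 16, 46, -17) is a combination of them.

Write z = c₁u + … + c₃w and equate components.
The system has the unique solution (c₁, c₂, c₃) = (4, -3, 1).

z = 4u - 3v + w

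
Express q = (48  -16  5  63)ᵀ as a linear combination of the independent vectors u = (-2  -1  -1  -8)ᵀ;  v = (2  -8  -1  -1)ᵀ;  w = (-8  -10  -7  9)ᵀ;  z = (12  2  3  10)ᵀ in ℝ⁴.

Since u, v, w, z are independent, the coefficients expressing q are uniquely determined by a linear system.
The system has the unique solution (a₁, …, a₄) = (-2, 2, 1, 4).

q = -2u + 2v + w + 4z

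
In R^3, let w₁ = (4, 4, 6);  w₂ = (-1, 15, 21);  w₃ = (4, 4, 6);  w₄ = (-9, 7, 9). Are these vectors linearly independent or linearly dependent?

linearly dependent

There are 4 vectors in a 3-dimensional space, so they cannot be linearly independent.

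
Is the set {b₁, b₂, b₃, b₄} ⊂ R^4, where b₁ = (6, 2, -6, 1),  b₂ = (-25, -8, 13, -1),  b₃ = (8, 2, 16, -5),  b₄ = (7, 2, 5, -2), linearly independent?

The matrix [b₁|b₂|b₃|b₄] has determinant 0.
A zero determinant means the columns are linearly dependent.

linearly dependent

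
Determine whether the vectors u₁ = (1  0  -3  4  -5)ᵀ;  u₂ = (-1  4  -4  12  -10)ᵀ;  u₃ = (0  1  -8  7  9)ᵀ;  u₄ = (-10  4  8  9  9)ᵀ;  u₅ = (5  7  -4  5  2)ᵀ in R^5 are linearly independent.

Place the vectors as rows of a 5×5 matrix and reduce to echelon form.
The reduction yields 5 nonzero rows, so the rank is 5.
Since rank = 5 (the number of vectors), the set is linearly independent.

linearly independent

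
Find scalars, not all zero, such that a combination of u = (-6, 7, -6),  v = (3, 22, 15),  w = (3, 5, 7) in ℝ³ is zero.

u - v + 3w = 0

Solve the homogeneous system with u, v, w as columns by row-reducing the coefficient matrix.
The free variable yields coefficients (1, -1, 3) (any nonzero multiple also works).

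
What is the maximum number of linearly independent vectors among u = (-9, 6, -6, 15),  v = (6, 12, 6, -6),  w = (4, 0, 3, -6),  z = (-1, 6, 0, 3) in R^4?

Form the matrix with u, v, w, z as columns and reduce.
Exactly 2 pivots survive; hence the rank is 2.

2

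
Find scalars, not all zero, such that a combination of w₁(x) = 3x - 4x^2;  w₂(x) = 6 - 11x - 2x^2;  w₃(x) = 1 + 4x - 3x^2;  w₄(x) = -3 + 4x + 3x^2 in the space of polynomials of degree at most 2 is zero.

w₁ + w₂ + 2w₄ = 0

Write each element as a vector in ℝ³ using {1, x, x^2}.
Write the vectors as columns of a matrix and find a nonzero vector in its null space.
A generator of the null space is (1, 1, 0, 2).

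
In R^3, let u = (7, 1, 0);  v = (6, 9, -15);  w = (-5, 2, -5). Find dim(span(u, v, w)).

2

Form the matrix with u, v, w as columns and reduce.
Reduction leaves 2 leading entries, giving rank 2.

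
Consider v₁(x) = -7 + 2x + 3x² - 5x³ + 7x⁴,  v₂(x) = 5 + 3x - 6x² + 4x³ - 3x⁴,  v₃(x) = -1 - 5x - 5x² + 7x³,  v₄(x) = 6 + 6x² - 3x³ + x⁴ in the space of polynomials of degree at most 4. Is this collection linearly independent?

Take coordinates with respect to the standard basis {1, x, …, x⁴}.
Row-reduce the matrix whose columns are v₁, v₂, v₃, v₄.
The reduction yields 4 nonzero rows, so the rank is 4.
Since rank = 4 (the number of vectors), the set is linearly independent.

linearly independent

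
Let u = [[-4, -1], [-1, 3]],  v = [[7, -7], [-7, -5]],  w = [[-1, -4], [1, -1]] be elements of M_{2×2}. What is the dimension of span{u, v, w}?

Use coordinates relative to {E₁₁, E₁₂, E₂₁, E₂₂}.
Form the matrix with u, v, w as columns and reduce.
There are 3 pivot columns, so rank = 3.

3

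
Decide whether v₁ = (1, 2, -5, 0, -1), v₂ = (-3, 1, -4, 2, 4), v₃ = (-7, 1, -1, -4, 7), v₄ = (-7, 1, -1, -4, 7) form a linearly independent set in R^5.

linearly dependent

Two of the vectors are equal, giving an immediate dependence.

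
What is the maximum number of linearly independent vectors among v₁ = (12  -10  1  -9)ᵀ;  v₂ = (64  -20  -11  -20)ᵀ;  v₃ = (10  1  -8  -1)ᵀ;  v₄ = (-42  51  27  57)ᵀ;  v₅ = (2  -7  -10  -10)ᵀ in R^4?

Form the matrix with v₁, v₂, v₃, v₄, v₅ as columns and reduce.
Exactly 3 pivots survive; hence the rank is 3.
(With 5 elements in a 4-dimensional space the rank is at most 4.)

3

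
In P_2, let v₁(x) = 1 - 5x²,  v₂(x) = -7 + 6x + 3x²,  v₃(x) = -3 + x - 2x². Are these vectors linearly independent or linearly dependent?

Write each element as a coordinate vector in ℝ³ using {1, x, x²}.
Place the vectors as rows of a 3×3 matrix and reduce to echelon form.
The reduction yields 3 nonzero rows, so the rank is 3.
Since rank = 3 (the number of vectors), the set is linearly independent.

linearly independent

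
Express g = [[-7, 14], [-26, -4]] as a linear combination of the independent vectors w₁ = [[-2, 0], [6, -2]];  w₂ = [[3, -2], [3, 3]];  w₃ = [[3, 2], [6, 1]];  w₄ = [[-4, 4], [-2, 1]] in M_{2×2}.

Work in coordinates with respect to the standard basis {E₁₁, E₁₂, E₂₁, E₂₂}.
Solve the system with w₁, w₂, w₃, w₄ as columns and g as the right-hand side.
The system has the unique solution (a₁, …, a₄) = (-3, -4, 1, 1).

g = -3w₁ - 4w₂ + w₃ + w₄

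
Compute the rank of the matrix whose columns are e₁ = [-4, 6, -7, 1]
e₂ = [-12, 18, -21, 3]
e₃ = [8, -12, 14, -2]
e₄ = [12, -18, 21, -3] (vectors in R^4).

Apply Gaussian elimination to the matrix whose rows are e₁, e₂, e₃, e₄.
There is 1 pivot column, so rank = 1.

rank 1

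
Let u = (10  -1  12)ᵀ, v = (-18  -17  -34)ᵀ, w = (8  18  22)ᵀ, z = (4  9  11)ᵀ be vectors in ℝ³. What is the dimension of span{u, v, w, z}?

2

Apply Gaussian elimination to the matrix whose rows are u, v, w, z.
Reduction leaves 2 leading entries, giving rank 2.
(With 4 elements in a 3-dimensional space the rank is at most 3.)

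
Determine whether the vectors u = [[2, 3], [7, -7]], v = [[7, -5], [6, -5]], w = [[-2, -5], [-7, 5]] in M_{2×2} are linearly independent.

Write each element as a coordinate vector in ℝ⁴ using {E₁₁, E₁₂, E₂₁, E₂₂}.
Place the vectors as rows of a 3×4 matrix and reduce to echelon form.
The reduction yields 3 nonzero rows, so the rank is 3.
Since rank = 3 (the number of vectors), the set is linearly independent.

linearly independent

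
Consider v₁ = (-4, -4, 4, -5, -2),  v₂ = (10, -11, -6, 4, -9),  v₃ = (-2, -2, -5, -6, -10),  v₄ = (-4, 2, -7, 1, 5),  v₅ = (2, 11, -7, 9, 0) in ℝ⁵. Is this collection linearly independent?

The matrix [v₁|v₂|v₃|v₄|v₅] has determinant 55344.
A nonzero determinant means the columns are linearly independent.

linearly independent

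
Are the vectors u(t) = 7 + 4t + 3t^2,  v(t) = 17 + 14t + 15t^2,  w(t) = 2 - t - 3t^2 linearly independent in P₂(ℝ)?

linearly dependent

Take coordinates with respect to the standard basis {1, t, t^2}.
The matrix [u|v|w] has determinant 0.
A zero determinant means the columns are linearly dependent.
Indeed 3u - v - 2w = 0.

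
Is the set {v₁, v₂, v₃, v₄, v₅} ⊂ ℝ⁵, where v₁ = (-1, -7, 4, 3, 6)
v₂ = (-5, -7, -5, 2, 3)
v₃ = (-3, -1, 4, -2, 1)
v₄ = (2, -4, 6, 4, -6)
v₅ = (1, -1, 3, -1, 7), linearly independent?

Form the 5×5 matrix with these as columns; its determinant is 3338.
A nonzero determinant means the columns are linearly independent.

linearly independent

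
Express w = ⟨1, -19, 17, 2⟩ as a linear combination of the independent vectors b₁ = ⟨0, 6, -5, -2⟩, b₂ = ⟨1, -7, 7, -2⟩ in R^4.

w = -2b₁ + b₂

Since b₁, b₂ are independent, the coefficients expressing w are uniquely determined by a linear system.
Row-reducing the augmented matrix gives the unique coefficients (a₁, a₂) = (-2, 1).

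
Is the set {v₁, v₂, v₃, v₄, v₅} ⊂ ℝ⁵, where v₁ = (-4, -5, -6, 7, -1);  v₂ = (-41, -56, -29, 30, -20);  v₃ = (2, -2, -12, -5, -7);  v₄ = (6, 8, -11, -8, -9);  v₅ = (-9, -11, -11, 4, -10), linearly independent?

linearly dependent

The matrix [v₁|v₂|v₃|v₄|v₅] has determinant 0.
A zero determinant means the columns are linearly dependent.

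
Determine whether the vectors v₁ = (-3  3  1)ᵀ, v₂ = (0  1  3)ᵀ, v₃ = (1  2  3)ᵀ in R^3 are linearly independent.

Row-reduce the matrix whose columns are v₁, v₂, v₃.
The reduction yields 3 nonzero rows, so the rank is 3.
Since rank = 3 (the number of vectors), the set is linearly independent.

linearly independent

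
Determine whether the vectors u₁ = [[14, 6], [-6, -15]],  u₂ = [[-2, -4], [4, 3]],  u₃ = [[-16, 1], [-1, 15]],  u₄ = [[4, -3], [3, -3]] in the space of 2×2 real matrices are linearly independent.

linearly dependent

Take coordinates with respect to the standard basis {E₁₁, E₁₂, E₂₁, E₂₂}.
Form the 4×4 matrix with these as columns; its determinant is 0.
A zero determinant means the columns are linearly dependent.
Indeed 3u₁ + 5u₂ + 2u₃ = 0.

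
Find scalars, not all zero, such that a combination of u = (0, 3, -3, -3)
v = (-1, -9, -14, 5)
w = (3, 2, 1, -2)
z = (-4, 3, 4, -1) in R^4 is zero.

Set up α₁u + … + α₄z = 0 and solve the homogeneous system.
The free variable yields coefficients (1, -1, -3, -2) (any nonzero multiple also works).

u - v - 3w - 2z = 0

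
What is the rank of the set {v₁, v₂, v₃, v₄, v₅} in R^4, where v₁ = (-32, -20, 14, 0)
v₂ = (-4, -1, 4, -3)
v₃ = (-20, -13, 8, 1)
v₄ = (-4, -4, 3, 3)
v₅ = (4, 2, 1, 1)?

3

Form the matrix with v₁, v₂, v₃, v₄, v₅ as columns and reduce.
Reduction leaves 3 leading entries, giving rank 3.
(With 5 elements in a 4-dimensional space the rank is at most 4.)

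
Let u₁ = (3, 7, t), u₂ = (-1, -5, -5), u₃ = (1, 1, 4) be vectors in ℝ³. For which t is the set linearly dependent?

The set is linearly dependent precisely when det[u₁; u₂; u₃] = 0.
Cofactor expansion gives det = 4*t - 52.
Solving 4*t - 52 = 0 yields t = 13.

t = 13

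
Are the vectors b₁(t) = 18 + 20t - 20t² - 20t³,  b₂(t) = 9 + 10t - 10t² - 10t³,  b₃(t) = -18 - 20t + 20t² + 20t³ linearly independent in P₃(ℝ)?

Write each element as a coordinate vector in ℝ⁴ using {1, t, …, t³}.
Place the vectors as rows of a 3×4 matrix and reduce to echelon form.
The reduction yields 1 nonzero row, so the rank is 1.
Since rank 1 < 3, the set is linearly dependent.
Indeed b₁ - 2b₂ = 0.

linearly dependent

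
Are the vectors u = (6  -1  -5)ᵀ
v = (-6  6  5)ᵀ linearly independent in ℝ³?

linearly independent

Row-reduce the matrix whose columns are u, v.
The reduction yields 2 nonzero rows, so the rank is 2.
Since rank = 2 (the number of vectors), the set is linearly independent.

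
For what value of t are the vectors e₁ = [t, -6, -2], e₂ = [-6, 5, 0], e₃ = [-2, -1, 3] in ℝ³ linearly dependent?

t = 28/3

Place the vectors as rows of a 3×3 matrix; dependence ⇔ determinant zero.
The determinant works out to 15*t - 140.
Setting this to zero gives t = 28/3.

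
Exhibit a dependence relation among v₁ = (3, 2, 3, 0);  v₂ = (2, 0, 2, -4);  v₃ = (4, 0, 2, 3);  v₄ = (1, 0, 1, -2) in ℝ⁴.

v₂ - 2v₄ = 0

Row-reduce the matrix with v₁, v₂, v₃, v₄ as columns; the null space gives the coefficients.
The free variable yields coefficients (0, 1, 0, -2) (any nonzero multiple also works).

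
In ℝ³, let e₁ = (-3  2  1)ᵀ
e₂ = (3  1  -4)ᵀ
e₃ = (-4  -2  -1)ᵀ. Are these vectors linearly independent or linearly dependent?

linearly independent

The matrix [e₁|e₂|e₃] has determinant 63.
A nonzero determinant means the columns are linearly independent.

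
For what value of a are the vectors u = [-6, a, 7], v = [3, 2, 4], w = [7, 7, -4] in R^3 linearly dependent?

a = -53/8

Place the vectors as rows of a 3×3 matrix; dependence ⇔ determinant zero.
Cofactor expansion gives det = 40*a + 265.
This vanishes exactly when a = -53/8.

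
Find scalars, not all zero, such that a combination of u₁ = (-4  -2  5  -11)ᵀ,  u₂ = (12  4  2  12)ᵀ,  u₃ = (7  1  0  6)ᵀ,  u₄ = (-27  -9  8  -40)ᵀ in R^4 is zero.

2u₁ - u₂ - u₃ - u₄ = 0

Solve the homogeneous system with u₁, u₂, u₃, u₄ as columns by row-reducing the coefficient matrix.
One solution (up to scaling) is (2, -1, -1, -1).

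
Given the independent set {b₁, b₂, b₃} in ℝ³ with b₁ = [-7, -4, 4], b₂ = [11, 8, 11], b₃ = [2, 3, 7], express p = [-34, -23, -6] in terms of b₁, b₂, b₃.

Solve the system with b₁, b₂, b₃ as columns and p as the right-hand side.
Row-reducing the augmented matrix gives the unique coefficients (α₁, α₂, α₃) = (3, -1, -1).

p = 3b₁ - b₂ - b₃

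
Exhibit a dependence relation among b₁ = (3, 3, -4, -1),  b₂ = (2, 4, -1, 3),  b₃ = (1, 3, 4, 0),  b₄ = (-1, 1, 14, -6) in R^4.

Solve the homogeneous system with b₁, b₂, b₃, b₄ as columns by row-reducing the coefficient matrix.
One solution (up to scaling) is (0, 2, -3, 1).

2b₂ - 3b₃ + b₄ = 0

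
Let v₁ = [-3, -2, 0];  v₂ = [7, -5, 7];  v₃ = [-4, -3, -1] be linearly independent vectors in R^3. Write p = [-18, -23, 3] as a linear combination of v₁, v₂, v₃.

p = 3v₁ + v₂ + 4v₃

Solve the system with v₁, v₂, v₃ as columns and p as the right-hand side.
Back-substitution yields (a₁, a₂, a₃) = (3, 1, 4).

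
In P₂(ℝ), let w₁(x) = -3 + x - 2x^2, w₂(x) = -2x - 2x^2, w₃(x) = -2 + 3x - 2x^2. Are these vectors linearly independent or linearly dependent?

Write each element as a coordinate vector in ℝ³ using {1, x, x^2}.
Row-reduce the matrix whose columns are w₁, w₂, w₃.
The reduction yields 3 nonzero rows, so the rank is 3.
Since rank = 3 (the number of vectors), the set is linearly independent.

linearly independent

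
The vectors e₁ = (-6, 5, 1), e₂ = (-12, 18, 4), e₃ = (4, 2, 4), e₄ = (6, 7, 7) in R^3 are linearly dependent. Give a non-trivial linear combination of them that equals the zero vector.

2e₁ - e₂ - 3e₃ + 2e₄ = 0

Solve the homogeneous system with e₁, e₂, e₃, e₄ as columns by row-reducing the coefficient matrix.
A generator of the null space is (2, -1, -3, 2).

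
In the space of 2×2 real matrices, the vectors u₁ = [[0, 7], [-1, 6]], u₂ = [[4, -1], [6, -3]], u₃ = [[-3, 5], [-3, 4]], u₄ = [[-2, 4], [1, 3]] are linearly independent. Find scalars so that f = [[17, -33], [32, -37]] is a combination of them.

f = -4u₁ + 4u₂ - u₃ + u₄

Work in coordinates with respect to the standard basis {E₁₁, E₁₂, E₂₁, E₂₂}.
Write f = a₁u₁ + … + a₄u₄ and equate components.
Row-reducing the augmented matrix gives the unique coefficients (a₁, …, a₄) = (-4, 4, -1, 1).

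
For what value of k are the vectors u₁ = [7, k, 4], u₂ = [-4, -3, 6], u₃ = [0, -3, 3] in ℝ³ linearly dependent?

Place the vectors as rows of a 3×3 matrix; dependence ⇔ determinant zero.
Cofactor expansion gives det = 12*k + 111.
This vanishes exactly when k = -37/4.

k = -37/4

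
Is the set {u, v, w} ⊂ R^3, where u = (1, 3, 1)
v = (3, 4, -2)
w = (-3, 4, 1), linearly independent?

linearly independent

The matrix [u|v|w] has determinant 45.
A nonzero determinant means the columns are linearly independent.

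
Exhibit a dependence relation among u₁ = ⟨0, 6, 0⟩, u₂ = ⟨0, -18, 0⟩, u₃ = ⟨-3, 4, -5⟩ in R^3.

3u₁ + u₂ = 0

Write the vectors as columns of a matrix and find a nonzero vector in its null space.
One solution (up to scaling) is (3, 1, 0).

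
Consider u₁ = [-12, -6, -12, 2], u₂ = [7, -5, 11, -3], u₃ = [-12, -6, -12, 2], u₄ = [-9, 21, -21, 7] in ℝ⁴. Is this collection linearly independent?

Two of the vectors are equal, giving an immediate dependence.

linearly dependent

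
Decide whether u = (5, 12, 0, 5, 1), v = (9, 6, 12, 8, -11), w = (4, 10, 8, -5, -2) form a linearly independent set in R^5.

linearly independent

Place the vectors as rows of a 3×5 matrix and reduce to echelon form.
The reduction yields 3 nonzero rows, so the rank is 3.
Since rank = 3 (the number of vectors), the set is linearly independent.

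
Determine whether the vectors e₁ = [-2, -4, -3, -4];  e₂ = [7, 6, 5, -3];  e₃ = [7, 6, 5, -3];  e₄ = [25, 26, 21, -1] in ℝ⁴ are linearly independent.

linearly dependent

Two of the vectors are equal, giving an immediate dependence.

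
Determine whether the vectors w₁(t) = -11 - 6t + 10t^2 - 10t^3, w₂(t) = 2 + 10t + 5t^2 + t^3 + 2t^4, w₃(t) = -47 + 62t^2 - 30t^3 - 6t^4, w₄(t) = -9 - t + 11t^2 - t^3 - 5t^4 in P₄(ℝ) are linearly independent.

linearly dependent

Write each element as a coordinate vector in ℝ⁵ using {1, t, …, t^4}.
Row-reduce the matrix whose columns are w₁, w₂, w₃, w₄.
The reduction yields 3 nonzero rows, so the rank is 3.
Since rank 3 < 4, the set is linearly dependent.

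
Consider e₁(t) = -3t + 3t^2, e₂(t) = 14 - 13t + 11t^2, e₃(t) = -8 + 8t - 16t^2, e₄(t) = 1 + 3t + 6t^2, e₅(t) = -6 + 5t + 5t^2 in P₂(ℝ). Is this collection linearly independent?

Write each element as a coordinate vector in ℝ³ using {1, t, t^2}.
There are 5 vectors in a 3-dimensional space, so they cannot be linearly independent.

linearly dependent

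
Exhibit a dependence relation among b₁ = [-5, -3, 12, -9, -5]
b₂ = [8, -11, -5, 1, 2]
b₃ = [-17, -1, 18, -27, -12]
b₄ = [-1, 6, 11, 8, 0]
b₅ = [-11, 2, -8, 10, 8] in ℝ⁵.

Row-reduce the matrix with b₁, b₂, b₃, b₄, b₅ as columns; the null space gives the coefficients.
One solution (up to scaling) is (2, -1, -1, -1, 0).

2b₁ - b₂ - b₃ - b₄ = 0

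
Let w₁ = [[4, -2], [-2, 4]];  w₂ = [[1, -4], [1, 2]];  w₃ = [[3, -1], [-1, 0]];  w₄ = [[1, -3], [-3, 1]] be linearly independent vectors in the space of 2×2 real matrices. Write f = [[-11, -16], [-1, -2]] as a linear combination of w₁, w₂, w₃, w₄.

f = -3w₁ + 3w₂ - 2w₃ + 4w₄

Take coordinate vectors relative to {E₁₁, E₁₂, E₂₁, E₂₂}.
Write f = c₁w₁ + … + c₄w₄ and equate components.
Row-reducing the augmented matrix gives the unique coefficients (c₁, …, c₄) = (-3, 3, -2, 4).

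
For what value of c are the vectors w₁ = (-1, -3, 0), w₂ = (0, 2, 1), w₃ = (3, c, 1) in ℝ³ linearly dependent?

The set is linearly dependent precisely when det[w₁; w₂; w₃] = 0.
Cofactor expansion gives det = c - 11.
Solving c - 11 = 0 yields c = 11.

c = 11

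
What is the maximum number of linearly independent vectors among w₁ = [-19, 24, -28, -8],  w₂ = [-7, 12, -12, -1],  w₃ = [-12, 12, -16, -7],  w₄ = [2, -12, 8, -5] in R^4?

Put the 4×4 matrix [w₁|w₂|w₃|w₄] into echelon form.
Reduction leaves 2 leading entries, giving rank 2.

2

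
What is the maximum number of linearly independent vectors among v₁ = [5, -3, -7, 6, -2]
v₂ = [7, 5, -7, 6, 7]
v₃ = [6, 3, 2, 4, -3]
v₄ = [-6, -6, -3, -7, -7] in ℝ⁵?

4

Row-reduce the 4×5 matrix with these as rows.
The echelon form has 4 nonzero rows, so the rank is 4.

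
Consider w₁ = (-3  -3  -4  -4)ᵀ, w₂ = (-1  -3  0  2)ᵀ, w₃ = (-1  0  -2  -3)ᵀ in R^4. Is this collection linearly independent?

Row-reduce the matrix whose columns are w₁, w₂, w₃.
The reduction yields 2 nonzero rows, so the rank is 2.
Since rank 2 < 3, the set is linearly dependent.

linearly dependent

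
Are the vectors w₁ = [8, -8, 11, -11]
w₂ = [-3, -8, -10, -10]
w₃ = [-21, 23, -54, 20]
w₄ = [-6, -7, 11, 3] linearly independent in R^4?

Form the 4×4 matrix with these as columns; its determinant is 0.
A zero determinant means the columns are linearly dependent.
Indeed 3w₁ - w₂ + w₃ + w₄ = 0.

linearly dependent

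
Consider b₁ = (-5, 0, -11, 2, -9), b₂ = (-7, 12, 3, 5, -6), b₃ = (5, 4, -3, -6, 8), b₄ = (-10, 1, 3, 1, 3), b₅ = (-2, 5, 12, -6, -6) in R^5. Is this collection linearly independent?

Row-reduce the matrix whose columns are b₁, b₂, b₃, b₄, b₅.
The reduction yields 5 nonzero rows, so the rank is 5.
Since rank = 5 (the number of vectors), the set is linearly independent.

linearly independent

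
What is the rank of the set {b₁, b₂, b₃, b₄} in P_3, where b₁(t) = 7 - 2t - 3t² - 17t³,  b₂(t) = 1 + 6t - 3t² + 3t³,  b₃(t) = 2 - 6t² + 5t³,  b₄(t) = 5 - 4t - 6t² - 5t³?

rank 3

Use coordinates relative to {1, t, …, t³}.
Row-reduce the 4×4 matrix with these as rows.
There are 3 pivot columns, so rank = 3.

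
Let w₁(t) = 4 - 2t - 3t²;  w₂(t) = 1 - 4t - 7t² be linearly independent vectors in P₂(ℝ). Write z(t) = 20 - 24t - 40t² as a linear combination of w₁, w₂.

Work in coordinates with respect to the standard basis {1, t, t²}.
Solve the system with w₁, w₂ as columns and z as the right-hand side.
Row-reducing the augmented matrix gives the unique coefficients (α₁, α₂) = (4, 4).

z = 4w₁ + 4w₂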